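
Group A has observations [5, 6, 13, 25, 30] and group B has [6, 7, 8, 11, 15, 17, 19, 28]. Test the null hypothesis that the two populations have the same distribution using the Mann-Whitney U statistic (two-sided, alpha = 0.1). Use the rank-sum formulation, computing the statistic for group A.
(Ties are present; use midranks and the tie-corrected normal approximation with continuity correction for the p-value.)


Step 1: Combine and sort all 13 observations; assign midranks.
sorted (value, group): (5,X), (6,X), (6,Y), (7,Y), (8,Y), (11,Y), (13,X), (15,Y), (17,Y), (19,Y), (25,X), (28,Y), (30,X)
ranks: 5->1, 6->2.5, 6->2.5, 7->4, 8->5, 11->6, 13->7, 15->8, 17->9, 19->10, 25->11, 28->12, 30->13
Step 2: Rank sum for X: R1 = 1 + 2.5 + 7 + 11 + 13 = 34.5.
Step 3: U_X = R1 - n1(n1+1)/2 = 34.5 - 5*6/2 = 34.5 - 15 = 19.5.
       U_Y = n1*n2 - U_X = 40 - 19.5 = 20.5.
Step 4: Ties are present, so use the tie-corrected normal approximation (with continuity correction) for the p-value.
Step 5: p-value = 1.000000; compare to alpha = 0.1. fail to reject H0.

U_X = 19.5, p = 1.000000, fail to reject H0 at alpha = 0.1.


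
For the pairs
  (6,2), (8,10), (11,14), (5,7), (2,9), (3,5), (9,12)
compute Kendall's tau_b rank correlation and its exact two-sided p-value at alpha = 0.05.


Step 1: Enumerate the 21 unordered pairs (i,j) with i<j and classify each by sign(x_j-x_i) * sign(y_j-y_i).
  (1,2):dx=+2,dy=+8->C; (1,3):dx=+5,dy=+12->C; (1,4):dx=-1,dy=+5->D; (1,5):dx=-4,dy=+7->D
  (1,6):dx=-3,dy=+3->D; (1,7):dx=+3,dy=+10->C; (2,3):dx=+3,dy=+4->C; (2,4):dx=-3,dy=-3->C
  (2,5):dx=-6,dy=-1->C; (2,6):dx=-5,dy=-5->C; (2,7):dx=+1,dy=+2->C; (3,4):dx=-6,dy=-7->C
  (3,5):dx=-9,dy=-5->C; (3,6):dx=-8,dy=-9->C; (3,7):dx=-2,dy=-2->C; (4,5):dx=-3,dy=+2->D
  (4,6):dx=-2,dy=-2->C; (4,7):dx=+4,dy=+5->C; (5,6):dx=+1,dy=-4->D; (5,7):dx=+7,dy=+3->C
  (6,7):dx=+6,dy=+7->C
Step 2: C = 16, D = 5, total pairs = 21.
Step 3: tau = (C - D)/(n(n-1)/2) = (16 - 5)/21 = 0.523810.
Step 4: Exact two-sided p-value (enumerate n! = 5040 permutations of y under H0): p = 0.136111.
Step 5: alpha = 0.05. fail to reject H0.

tau_b = 0.5238 (C=16, D=5), p = 0.136111, fail to reject H0.


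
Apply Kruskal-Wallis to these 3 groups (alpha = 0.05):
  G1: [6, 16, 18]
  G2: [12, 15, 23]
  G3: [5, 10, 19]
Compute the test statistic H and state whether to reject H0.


Step 1: Combine all N = 9 observations and assign midranks.
sorted (value, group, rank): (5,G3,1), (6,G1,2), (10,G3,3), (12,G2,4), (15,G2,5), (16,G1,6), (18,G1,7), (19,G3,8), (23,G2,9)
Step 2: Sum ranks within each group.
R_1 = 15 (n_1 = 3)
R_2 = 18 (n_2 = 3)
R_3 = 12 (n_3 = 3)
Step 3: H = 12/(N(N+1)) * sum(R_i^2/n_i) - 3(N+1)
     = 12/(9*10) * (15^2/3 + 18^2/3 + 12^2/3) - 3*10
     = 0.133333 * 231 - 30
     = 0.800000.
Step 4: No ties, so H is used without correction.
Step 5: Under H0, H ~ chi^2(2); p-value = 0.670320.
Step 6: alpha = 0.05. fail to reject H0.

H = 0.8000, df = 2, p = 0.670320, fail to reject H0.


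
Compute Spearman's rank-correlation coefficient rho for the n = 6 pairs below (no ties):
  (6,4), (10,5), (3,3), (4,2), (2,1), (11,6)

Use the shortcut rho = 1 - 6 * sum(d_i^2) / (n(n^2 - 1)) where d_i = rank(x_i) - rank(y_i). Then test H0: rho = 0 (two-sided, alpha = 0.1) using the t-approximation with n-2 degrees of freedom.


Step 1: Rank x and y separately (midranks; no ties here).
rank(x): 6->4, 10->5, 3->2, 4->3, 2->1, 11->6
rank(y): 4->4, 5->5, 3->3, 2->2, 1->1, 6->6
Step 2: d_i = R_x(i) - R_y(i); compute d_i^2.
  (4-4)^2=0, (5-5)^2=0, (2-3)^2=1, (3-2)^2=1, (1-1)^2=0, (6-6)^2=0
sum(d^2) = 2.
Step 3: rho = 1 - 6*2 / (6*(6^2 - 1)) = 1 - 12/210 = 0.942857.
Step 4: Under H0, t = rho * sqrt((n-2)/(1-rho^2)) = 5.6595 ~ t(4).
Step 5: Two-sided p-value from the t-distribution with 4 df = 0.004805.
Step 6: alpha = 0.1. reject H0.

rho = 0.9429, p = 0.004805, reject H0 at alpha = 0.1.


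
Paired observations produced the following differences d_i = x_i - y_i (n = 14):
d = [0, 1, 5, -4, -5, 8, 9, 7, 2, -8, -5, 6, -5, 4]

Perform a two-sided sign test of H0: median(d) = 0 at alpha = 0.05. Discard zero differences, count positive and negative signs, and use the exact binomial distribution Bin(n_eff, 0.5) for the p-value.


Step 1: Discard zero differences. Original n = 14; n_eff = number of nonzero differences = 13.
Nonzero differences (with sign): +1, +5, -4, -5, +8, +9, +7, +2, -8, -5, +6, -5, +4
Step 2: Count signs: positive = 8, negative = 5.
Step 3: Under H0: P(positive) = 0.5, so the number of positives S ~ Bin(13, 0.5).
Step 4: Two-sided exact p-value = sum of Bin(13,0.5) probabilities at or below the observed probability = 0.581055.
Step 5: alpha = 0.05. fail to reject H0.

n_eff = 13, pos = 8, neg = 5, p = 0.581055, fail to reject H0.


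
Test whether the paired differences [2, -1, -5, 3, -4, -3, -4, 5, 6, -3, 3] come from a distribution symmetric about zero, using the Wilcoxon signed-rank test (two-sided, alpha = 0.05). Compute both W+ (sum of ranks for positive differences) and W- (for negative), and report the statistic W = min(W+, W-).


Step 1: Drop any zero differences (none here) and take |d_i|.
|d| = [2, 1, 5, 3, 4, 3, 4, 5, 6, 3, 3]
Step 2: Midrank |d_i| (ties get averaged ranks).
ranks: |2|->2, |1|->1, |5|->9.5, |3|->4.5, |4|->7.5, |3|->4.5, |4|->7.5, |5|->9.5, |6|->11, |3|->4.5, |3|->4.5
Step 3: Attach original signs; sum ranks with positive sign and with negative sign.
W+ = 2 + 4.5 + 9.5 + 11 + 4.5 = 31.5
W- = 1 + 9.5 + 7.5 + 4.5 + 7.5 + 4.5 = 34.5
(Check: W+ + W- = 66 should equal n(n+1)/2 = 66.)
Step 4: Test statistic W = min(W+, W-) = 31.5.
Step 5: Ties in |d|, so use the tie-corrected normal approximation.
        E[W] = n(n+1)/4 = 11*12/4 = 33.
        Tie groups: |d|=3 (t=4), |d|=4 (t=2), |d|=5 (t=2); sum(t^3 - t) = 72.
        Var[W] = n(n+1)(2n+1)/24 - sum(t^3-t)/48 = 3036/24 - 72/48 = 125.
        z = (W - E[W]) / sqrt(Var[W]) = (31.5 - 33) / 11.1803 = -0.1342.
        Two-sided p = 2*Phi(z) = 0.893273.
Step 6: alpha = 0.05. fail to reject H0.

W+ = 31.5, W- = 34.5, W = min = 31.5, p = 0.893273, fail to reject H0.


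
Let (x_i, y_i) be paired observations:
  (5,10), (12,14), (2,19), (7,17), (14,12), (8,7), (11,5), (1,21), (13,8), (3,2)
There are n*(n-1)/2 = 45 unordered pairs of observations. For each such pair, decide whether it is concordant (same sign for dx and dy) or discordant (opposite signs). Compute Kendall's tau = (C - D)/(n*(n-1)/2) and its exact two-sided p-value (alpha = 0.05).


Step 1: Enumerate the 45 unordered pairs (i,j) with i<j and classify each by sign(x_j-x_i) * sign(y_j-y_i).
  (1,2):dx=+7,dy=+4->C; (1,3):dx=-3,dy=+9->D; (1,4):dx=+2,dy=+7->C; (1,5):dx=+9,dy=+2->C
  (1,6):dx=+3,dy=-3->D; (1,7):dx=+6,dy=-5->D; (1,8):dx=-4,dy=+11->D; (1,9):dx=+8,dy=-2->D
  (1,10):dx=-2,dy=-8->C; (2,3):dx=-10,dy=+5->D; (2,4):dx=-5,dy=+3->D; (2,5):dx=+2,dy=-2->D
  (2,6):dx=-4,dy=-7->C; (2,7):dx=-1,dy=-9->C; (2,8):dx=-11,dy=+7->D; (2,9):dx=+1,dy=-6->D
  (2,10):dx=-9,dy=-12->C; (3,4):dx=+5,dy=-2->D; (3,5):dx=+12,dy=-7->D; (3,6):dx=+6,dy=-12->D
  (3,7):dx=+9,dy=-14->D; (3,8):dx=-1,dy=+2->D; (3,9):dx=+11,dy=-11->D; (3,10):dx=+1,dy=-17->D
  (4,5):dx=+7,dy=-5->D; (4,6):dx=+1,dy=-10->D; (4,7):dx=+4,dy=-12->D; (4,8):dx=-6,dy=+4->D
  (4,9):dx=+6,dy=-9->D; (4,10):dx=-4,dy=-15->C; (5,6):dx=-6,dy=-5->C; (5,7):dx=-3,dy=-7->C
  (5,8):dx=-13,dy=+9->D; (5,9):dx=-1,dy=-4->C; (5,10):dx=-11,dy=-10->C; (6,7):dx=+3,dy=-2->D
  (6,8):dx=-7,dy=+14->D; (6,9):dx=+5,dy=+1->C; (6,10):dx=-5,dy=-5->C; (7,8):dx=-10,dy=+16->D
  (7,9):dx=+2,dy=+3->C; (7,10):dx=-8,dy=-3->C; (8,9):dx=+12,dy=-13->D; (8,10):dx=+2,dy=-19->D
  (9,10):dx=-10,dy=-6->C
Step 2: C = 17, D = 28, total pairs = 45.
Step 3: tau = (C - D)/(n(n-1)/2) = (17 - 28)/45 = -0.244444.
Step 4: Exact two-sided p-value (enumerate n! = 3628800 permutations of y under H0): p = 0.380720.
Step 5: alpha = 0.05. fail to reject H0.

tau_b = -0.2444 (C=17, D=28), p = 0.380720, fail to reject H0.


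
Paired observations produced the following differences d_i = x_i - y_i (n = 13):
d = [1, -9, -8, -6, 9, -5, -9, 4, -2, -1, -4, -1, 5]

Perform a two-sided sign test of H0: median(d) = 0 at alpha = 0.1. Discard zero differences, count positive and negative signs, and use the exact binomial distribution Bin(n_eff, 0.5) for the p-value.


Step 1: Discard zero differences. Original n = 13; n_eff = number of nonzero differences = 13.
Nonzero differences (with sign): +1, -9, -8, -6, +9, -5, -9, +4, -2, -1, -4, -1, +5
Step 2: Count signs: positive = 4, negative = 9.
Step 3: Under H0: P(positive) = 0.5, so the number of positives S ~ Bin(13, 0.5).
Step 4: Two-sided exact p-value = sum of Bin(13,0.5) probabilities at or below the observed probability = 0.266846.
Step 5: alpha = 0.1. fail to reject H0.

n_eff = 13, pos = 4, neg = 9, p = 0.266846, fail to reject H0.


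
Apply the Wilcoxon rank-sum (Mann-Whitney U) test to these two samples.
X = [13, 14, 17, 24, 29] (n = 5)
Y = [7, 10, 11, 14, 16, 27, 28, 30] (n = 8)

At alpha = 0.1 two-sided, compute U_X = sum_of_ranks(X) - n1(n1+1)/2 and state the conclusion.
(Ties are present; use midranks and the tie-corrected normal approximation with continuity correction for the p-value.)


Step 1: Combine and sort all 13 observations; assign midranks.
sorted (value, group): (7,Y), (10,Y), (11,Y), (13,X), (14,X), (14,Y), (16,Y), (17,X), (24,X), (27,Y), (28,Y), (29,X), (30,Y)
ranks: 7->1, 10->2, 11->3, 13->4, 14->5.5, 14->5.5, 16->7, 17->8, 24->9, 27->10, 28->11, 29->12, 30->13
Step 2: Rank sum for X: R1 = 4 + 5.5 + 8 + 9 + 12 = 38.5.
Step 3: U_X = R1 - n1(n1+1)/2 = 38.5 - 5*6/2 = 38.5 - 15 = 23.5.
       U_Y = n1*n2 - U_X = 40 - 23.5 = 16.5.
Step 4: Ties are present, so use the tie-corrected normal approximation (with continuity correction) for the p-value.
Step 5: p-value = 0.660111; compare to alpha = 0.1. fail to reject H0.

U_X = 23.5, p = 0.660111, fail to reject H0 at alpha = 0.1.


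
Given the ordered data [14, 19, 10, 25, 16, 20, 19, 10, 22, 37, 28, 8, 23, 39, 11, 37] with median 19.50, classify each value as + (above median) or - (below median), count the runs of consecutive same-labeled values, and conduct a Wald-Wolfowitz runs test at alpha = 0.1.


Step 1: Compute median = 19.50; label A = above, B = below.
Labels in order: BBBABABBAAABAABA  (n_A = 8, n_B = 8)
Step 2: Count runs R = 10.
Step 3: Under H0 (random ordering), E[R] = 2*n_A*n_B/(n_A+n_B) + 1 = 2*8*8/16 + 1 = 9.0000.
        Var[R] = 2*n_A*n_B*(2*n_A*n_B - n_A - n_B) / ((n_A+n_B)^2 * (n_A+n_B-1)) = 14336/3840 = 3.7333.
        SD[R] = 1.9322.
Step 4: Continuity-corrected z = (R - 0.5 - E[R]) / SD[R] = (10 - 0.5 - 9.0000) / 1.9322 = 0.2588.
Step 5: Two-sided p-value via normal approximation = 2*(1 - Phi(|z|)) = 0.795809.
Step 6: alpha = 0.1. fail to reject H0.

R = 10, z = 0.2588, p = 0.795809, fail to reject H0.


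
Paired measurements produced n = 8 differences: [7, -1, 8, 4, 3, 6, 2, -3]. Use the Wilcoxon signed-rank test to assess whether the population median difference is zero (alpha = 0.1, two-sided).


Step 1: Drop any zero differences (none here) and take |d_i|.
|d| = [7, 1, 8, 4, 3, 6, 2, 3]
Step 2: Midrank |d_i| (ties get averaged ranks).
ranks: |7|->7, |1|->1, |8|->8, |4|->5, |3|->3.5, |6|->6, |2|->2, |3|->3.5
Step 3: Attach original signs; sum ranks with positive sign and with negative sign.
W+ = 7 + 8 + 5 + 3.5 + 6 + 2 = 31.5
W- = 1 + 3.5 = 4.5
(Check: W+ + W- = 36 should equal n(n+1)/2 = 36.)
Step 4: Test statistic W = min(W+, W-) = 4.5.
Step 5: Ties in |d|, so use the tie-corrected normal approximation.
        E[W] = n(n+1)/4 = 8*9/4 = 18.
        Tie groups: |d|=3 (t=2); sum(t^3 - t) = 6.
        Var[W] = n(n+1)(2n+1)/24 - sum(t^3-t)/48 = 1224/24 - 6/48 = 50.875.
        z = (W - E[W]) / sqrt(Var[W]) = (4.5 - 18) / 7.1327 = -1.8927.
        Two-sided p = 2*Phi(z) = 0.058398.
Step 6: alpha = 0.1. reject H0.

W+ = 31.5, W- = 4.5, W = min = 4.5, p = 0.058398, reject H0.


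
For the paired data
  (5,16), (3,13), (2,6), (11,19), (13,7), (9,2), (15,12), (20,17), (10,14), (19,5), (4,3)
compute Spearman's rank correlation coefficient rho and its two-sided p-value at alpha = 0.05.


Step 1: Rank x and y separately (midranks; no ties here).
rank(x): 5->4, 3->2, 2->1, 11->7, 13->8, 9->5, 15->9, 20->11, 10->6, 19->10, 4->3
rank(y): 16->9, 13->7, 6->4, 19->11, 7->5, 2->1, 12->6, 17->10, 14->8, 5->3, 3->2
Step 2: d_i = R_x(i) - R_y(i); compute d_i^2.
  (4-9)^2=25, (2-7)^2=25, (1-4)^2=9, (7-11)^2=16, (8-5)^2=9, (5-1)^2=16, (9-6)^2=9, (11-10)^2=1, (6-8)^2=4, (10-3)^2=49, (3-2)^2=1
sum(d^2) = 164.
Step 3: rho = 1 - 6*164 / (11*(11^2 - 1)) = 1 - 984/1320 = 0.254545.
Step 4: Under H0, t = rho * sqrt((n-2)/(1-rho^2)) = 0.7896 ~ t(9).
Step 5: Two-sided p-value from the t-distribution with 9 df = 0.450037.
Step 6: alpha = 0.05. fail to reject H0.

rho = 0.2545, p = 0.450037, fail to reject H0 at alpha = 0.05.


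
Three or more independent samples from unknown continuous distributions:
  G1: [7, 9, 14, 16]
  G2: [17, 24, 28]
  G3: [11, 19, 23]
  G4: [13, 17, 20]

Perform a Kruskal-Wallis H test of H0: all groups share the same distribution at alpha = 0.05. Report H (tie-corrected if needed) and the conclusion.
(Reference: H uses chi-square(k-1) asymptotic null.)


Step 1: Combine all N = 13 observations and assign midranks.
sorted (value, group, rank): (7,G1,1), (9,G1,2), (11,G3,3), (13,G4,4), (14,G1,5), (16,G1,6), (17,G2,7.5), (17,G4,7.5), (19,G3,9), (20,G4,10), (23,G3,11), (24,G2,12), (28,G2,13)
Step 2: Sum ranks within each group.
R_1 = 14 (n_1 = 4)
R_2 = 32.5 (n_2 = 3)
R_3 = 23 (n_3 = 3)
R_4 = 21.5 (n_4 = 3)
Step 3: H = 12/(N(N+1)) * sum(R_i^2/n_i) - 3(N+1)
     = 12/(13*14) * (14^2/4 + 32.5^2/3 + 23^2/3 + 21.5^2/3) - 3*14
     = 0.065934 * 731.5 - 42
     = 6.230769.
Step 4: Ties present; correction factor C = 1 - 6/(13^3 - 13) = 0.997253. Corrected H = 6.230769 / 0.997253 = 6.247934.
Step 5: Under H0, H ~ chi^2(3); p-value = 0.100151.
Step 6: alpha = 0.05. fail to reject H0.

H = 6.2479, df = 3, p = 0.100151, fail to reject H0.


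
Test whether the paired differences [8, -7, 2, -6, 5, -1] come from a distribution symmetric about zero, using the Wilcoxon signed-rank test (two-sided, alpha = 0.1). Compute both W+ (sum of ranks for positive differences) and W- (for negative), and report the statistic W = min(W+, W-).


Step 1: Drop any zero differences (none here) and take |d_i|.
|d| = [8, 7, 2, 6, 5, 1]
Step 2: Midrank |d_i| (ties get averaged ranks).
ranks: |8|->6, |7|->5, |2|->2, |6|->4, |5|->3, |1|->1
Step 3: Attach original signs; sum ranks with positive sign and with negative sign.
W+ = 6 + 2 + 3 = 11
W- = 5 + 4 + 1 = 10
(Check: W+ + W- = 21 should equal n(n+1)/2 = 21.)
Step 4: Test statistic W = min(W+, W-) = 10.
Step 5: No ties, so the exact null distribution over the 2^6 = 64 sign assignments gives the two-sided p-value = 1.000000.
Step 6: alpha = 0.1. fail to reject H0.

W+ = 11, W- = 10, W = min = 10, p = 1.000000, fail to reject H0.


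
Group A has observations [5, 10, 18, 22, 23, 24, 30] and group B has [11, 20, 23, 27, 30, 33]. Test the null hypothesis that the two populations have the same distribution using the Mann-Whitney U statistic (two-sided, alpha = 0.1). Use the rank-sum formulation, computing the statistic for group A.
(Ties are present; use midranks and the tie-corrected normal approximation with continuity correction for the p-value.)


Step 1: Combine and sort all 13 observations; assign midranks.
sorted (value, group): (5,X), (10,X), (11,Y), (18,X), (20,Y), (22,X), (23,X), (23,Y), (24,X), (27,Y), (30,X), (30,Y), (33,Y)
ranks: 5->1, 10->2, 11->3, 18->4, 20->5, 22->6, 23->7.5, 23->7.5, 24->9, 27->10, 30->11.5, 30->11.5, 33->13
Step 2: Rank sum for X: R1 = 1 + 2 + 4 + 6 + 7.5 + 9 + 11.5 = 41.
Step 3: U_X = R1 - n1(n1+1)/2 = 41 - 7*8/2 = 41 - 28 = 13.
       U_Y = n1*n2 - U_X = 42 - 13 = 29.
Step 4: Ties are present, so use the tie-corrected normal approximation (with continuity correction) for the p-value.
Step 5: p-value = 0.282651; compare to alpha = 0.1. fail to reject H0.

U_X = 13, p = 0.282651, fail to reject H0 at alpha = 0.1.


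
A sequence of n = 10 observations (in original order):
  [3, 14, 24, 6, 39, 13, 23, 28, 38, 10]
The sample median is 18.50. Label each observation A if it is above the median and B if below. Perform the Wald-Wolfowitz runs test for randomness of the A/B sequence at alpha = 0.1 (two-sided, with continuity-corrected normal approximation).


Step 1: Compute median = 18.50; label A = above, B = below.
Labels in order: BBABABAAAB  (n_A = 5, n_B = 5)
Step 2: Count runs R = 7.
Step 3: Under H0 (random ordering), E[R] = 2*n_A*n_B/(n_A+n_B) + 1 = 2*5*5/10 + 1 = 6.0000.
        Var[R] = 2*n_A*n_B*(2*n_A*n_B - n_A - n_B) / ((n_A+n_B)^2 * (n_A+n_B-1)) = 2000/900 = 2.2222.
        SD[R] = 1.4907.
Step 4: Continuity-corrected z = (R - 0.5 - E[R]) / SD[R] = (7 - 0.5 - 6.0000) / 1.4907 = 0.3354.
Step 5: Two-sided p-value via normal approximation = 2*(1 - Phi(|z|)) = 0.737316.
Step 6: alpha = 0.1. fail to reject H0.

R = 7, z = 0.3354, p = 0.737316, fail to reject H0.


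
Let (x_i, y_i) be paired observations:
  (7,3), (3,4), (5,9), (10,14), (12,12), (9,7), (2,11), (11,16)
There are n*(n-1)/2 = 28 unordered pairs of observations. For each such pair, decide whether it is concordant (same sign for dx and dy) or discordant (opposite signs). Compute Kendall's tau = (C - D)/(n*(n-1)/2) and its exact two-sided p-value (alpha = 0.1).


Step 1: Enumerate the 28 unordered pairs (i,j) with i<j and classify each by sign(x_j-x_i) * sign(y_j-y_i).
  (1,2):dx=-4,dy=+1->D; (1,3):dx=-2,dy=+6->D; (1,4):dx=+3,dy=+11->C; (1,5):dx=+5,dy=+9->C
  (1,6):dx=+2,dy=+4->C; (1,7):dx=-5,dy=+8->D; (1,8):dx=+4,dy=+13->C; (2,3):dx=+2,dy=+5->C
  (2,4):dx=+7,dy=+10->C; (2,5):dx=+9,dy=+8->C; (2,6):dx=+6,dy=+3->C; (2,7):dx=-1,dy=+7->D
  (2,8):dx=+8,dy=+12->C; (3,4):dx=+5,dy=+5->C; (3,5):dx=+7,dy=+3->C; (3,6):dx=+4,dy=-2->D
  (3,7):dx=-3,dy=+2->D; (3,8):dx=+6,dy=+7->C; (4,5):dx=+2,dy=-2->D; (4,6):dx=-1,dy=-7->C
  (4,7):dx=-8,dy=-3->C; (4,8):dx=+1,dy=+2->C; (5,6):dx=-3,dy=-5->C; (5,7):dx=-10,dy=-1->C
  (5,8):dx=-1,dy=+4->D; (6,7):dx=-7,dy=+4->D; (6,8):dx=+2,dy=+9->C; (7,8):dx=+9,dy=+5->C
Step 2: C = 19, D = 9, total pairs = 28.
Step 3: tau = (C - D)/(n(n-1)/2) = (19 - 9)/28 = 0.357143.
Step 4: Exact two-sided p-value (enumerate n! = 40320 permutations of y under H0): p = 0.275099.
Step 5: alpha = 0.1. fail to reject H0.

tau_b = 0.3571 (C=19, D=9), p = 0.275099, fail to reject H0.


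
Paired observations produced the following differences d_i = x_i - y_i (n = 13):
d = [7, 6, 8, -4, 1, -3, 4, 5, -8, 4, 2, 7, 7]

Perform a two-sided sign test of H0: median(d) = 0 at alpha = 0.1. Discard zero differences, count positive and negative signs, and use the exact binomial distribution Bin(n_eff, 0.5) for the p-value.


Step 1: Discard zero differences. Original n = 13; n_eff = number of nonzero differences = 13.
Nonzero differences (with sign): +7, +6, +8, -4, +1, -3, +4, +5, -8, +4, +2, +7, +7
Step 2: Count signs: positive = 10, negative = 3.
Step 3: Under H0: P(positive) = 0.5, so the number of positives S ~ Bin(13, 0.5).
Step 4: Two-sided exact p-value = sum of Bin(13,0.5) probabilities at or below the observed probability = 0.092285.
Step 5: alpha = 0.1. reject H0.

n_eff = 13, pos = 10, neg = 3, p = 0.092285, reject H0.


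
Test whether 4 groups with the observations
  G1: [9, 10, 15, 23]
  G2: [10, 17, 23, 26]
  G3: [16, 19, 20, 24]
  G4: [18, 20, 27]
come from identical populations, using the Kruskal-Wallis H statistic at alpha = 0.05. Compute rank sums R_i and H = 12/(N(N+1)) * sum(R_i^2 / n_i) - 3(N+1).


Step 1: Combine all N = 15 observations and assign midranks.
sorted (value, group, rank): (9,G1,1), (10,G1,2.5), (10,G2,2.5), (15,G1,4), (16,G3,5), (17,G2,6), (18,G4,7), (19,G3,8), (20,G3,9.5), (20,G4,9.5), (23,G1,11.5), (23,G2,11.5), (24,G3,13), (26,G2,14), (27,G4,15)
Step 2: Sum ranks within each group.
R_1 = 19 (n_1 = 4)
R_2 = 34 (n_2 = 4)
R_3 = 35.5 (n_3 = 4)
R_4 = 31.5 (n_4 = 3)
Step 3: H = 12/(N(N+1)) * sum(R_i^2/n_i) - 3(N+1)
     = 12/(15*16) * (19^2/4 + 34^2/4 + 35.5^2/4 + 31.5^2/3) - 3*16
     = 0.050000 * 1025.06 - 48
     = 3.253125.
Step 4: Ties present; correction factor C = 1 - 18/(15^3 - 15) = 0.994643. Corrected H = 3.253125 / 0.994643 = 3.270646.
Step 5: Under H0, H ~ chi^2(3); p-value = 0.351749.
Step 6: alpha = 0.05. fail to reject H0.

H = 3.2706, df = 3, p = 0.351749, fail to reject H0.


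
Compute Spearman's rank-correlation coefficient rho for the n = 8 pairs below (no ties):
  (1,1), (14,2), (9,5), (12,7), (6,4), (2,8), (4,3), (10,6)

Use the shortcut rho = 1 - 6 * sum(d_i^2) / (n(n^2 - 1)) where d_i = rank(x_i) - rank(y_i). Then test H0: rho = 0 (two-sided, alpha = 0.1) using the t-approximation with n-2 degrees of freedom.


Step 1: Rank x and y separately (midranks; no ties here).
rank(x): 1->1, 14->8, 9->5, 12->7, 6->4, 2->2, 4->3, 10->6
rank(y): 1->1, 2->2, 5->5, 7->7, 4->4, 8->8, 3->3, 6->6
Step 2: d_i = R_x(i) - R_y(i); compute d_i^2.
  (1-1)^2=0, (8-2)^2=36, (5-5)^2=0, (7-7)^2=0, (4-4)^2=0, (2-8)^2=36, (3-3)^2=0, (6-6)^2=0
sum(d^2) = 72.
Step 3: rho = 1 - 6*72 / (8*(8^2 - 1)) = 1 - 432/504 = 0.142857.
Step 4: Under H0, t = rho * sqrt((n-2)/(1-rho^2)) = 0.3536 ~ t(6).
Step 5: Two-sided p-value from the t-distribution with 6 df = 0.735765.
Step 6: alpha = 0.1. fail to reject H0.

rho = 0.1429, p = 0.735765, fail to reject H0 at alpha = 0.1.


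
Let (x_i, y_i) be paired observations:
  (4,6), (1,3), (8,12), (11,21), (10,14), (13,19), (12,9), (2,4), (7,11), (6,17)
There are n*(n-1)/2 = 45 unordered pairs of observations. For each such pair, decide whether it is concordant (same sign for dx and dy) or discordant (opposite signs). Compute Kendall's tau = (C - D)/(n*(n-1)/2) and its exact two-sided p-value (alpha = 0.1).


Step 1: Enumerate the 45 unordered pairs (i,j) with i<j and classify each by sign(x_j-x_i) * sign(y_j-y_i).
  (1,2):dx=-3,dy=-3->C; (1,3):dx=+4,dy=+6->C; (1,4):dx=+7,dy=+15->C; (1,5):dx=+6,dy=+8->C
  (1,6):dx=+9,dy=+13->C; (1,7):dx=+8,dy=+3->C; (1,8):dx=-2,dy=-2->C; (1,9):dx=+3,dy=+5->C
  (1,10):dx=+2,dy=+11->C; (2,3):dx=+7,dy=+9->C; (2,4):dx=+10,dy=+18->C; (2,5):dx=+9,dy=+11->C
  (2,6):dx=+12,dy=+16->C; (2,7):dx=+11,dy=+6->C; (2,8):dx=+1,dy=+1->C; (2,9):dx=+6,dy=+8->C
  (2,10):dx=+5,dy=+14->C; (3,4):dx=+3,dy=+9->C; (3,5):dx=+2,dy=+2->C; (3,6):dx=+5,dy=+7->C
  (3,7):dx=+4,dy=-3->D; (3,8):dx=-6,dy=-8->C; (3,9):dx=-1,dy=-1->C; (3,10):dx=-2,dy=+5->D
  (4,5):dx=-1,dy=-7->C; (4,6):dx=+2,dy=-2->D; (4,7):dx=+1,dy=-12->D; (4,8):dx=-9,dy=-17->C
  (4,9):dx=-4,dy=-10->C; (4,10):dx=-5,dy=-4->C; (5,6):dx=+3,dy=+5->C; (5,7):dx=+2,dy=-5->D
  (5,8):dx=-8,dy=-10->C; (5,9):dx=-3,dy=-3->C; (5,10):dx=-4,dy=+3->D; (6,7):dx=-1,dy=-10->C
  (6,8):dx=-11,dy=-15->C; (6,9):dx=-6,dy=-8->C; (6,10):dx=-7,dy=-2->C; (7,8):dx=-10,dy=-5->C
  (7,9):dx=-5,dy=+2->D; (7,10):dx=-6,dy=+8->D; (8,9):dx=+5,dy=+7->C; (8,10):dx=+4,dy=+13->C
  (9,10):dx=-1,dy=+6->D
Step 2: C = 36, D = 9, total pairs = 45.
Step 3: tau = (C - D)/(n(n-1)/2) = (36 - 9)/45 = 0.600000.
Step 4: Exact two-sided p-value (enumerate n! = 3628800 permutations of y under H0): p = 0.016666.
Step 5: alpha = 0.1. reject H0.

tau_b = 0.6000 (C=36, D=9), p = 0.016666, reject H0.


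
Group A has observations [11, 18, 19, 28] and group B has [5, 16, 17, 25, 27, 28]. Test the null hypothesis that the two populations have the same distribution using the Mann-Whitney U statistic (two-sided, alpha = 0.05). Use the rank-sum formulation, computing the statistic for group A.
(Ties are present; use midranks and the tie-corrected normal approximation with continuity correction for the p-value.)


Step 1: Combine and sort all 10 observations; assign midranks.
sorted (value, group): (5,Y), (11,X), (16,Y), (17,Y), (18,X), (19,X), (25,Y), (27,Y), (28,X), (28,Y)
ranks: 5->1, 11->2, 16->3, 17->4, 18->5, 19->6, 25->7, 27->8, 28->9.5, 28->9.5
Step 2: Rank sum for X: R1 = 2 + 5 + 6 + 9.5 = 22.5.
Step 3: U_X = R1 - n1(n1+1)/2 = 22.5 - 4*5/2 = 22.5 - 10 = 12.5.
       U_Y = n1*n2 - U_X = 24 - 12.5 = 11.5.
Step 4: Ties are present, so use the tie-corrected normal approximation (with continuity correction) for the p-value.
Step 5: p-value = 1.000000; compare to alpha = 0.05. fail to reject H0.

U_X = 12.5, p = 1.000000, fail to reject H0 at alpha = 0.05.


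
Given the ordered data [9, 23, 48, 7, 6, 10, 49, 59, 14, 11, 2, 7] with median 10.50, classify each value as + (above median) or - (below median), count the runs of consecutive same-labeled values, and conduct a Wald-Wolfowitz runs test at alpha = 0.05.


Step 1: Compute median = 10.50; label A = above, B = below.
Labels in order: BAABBBAAAABB  (n_A = 6, n_B = 6)
Step 2: Count runs R = 5.
Step 3: Under H0 (random ordering), E[R] = 2*n_A*n_B/(n_A+n_B) + 1 = 2*6*6/12 + 1 = 7.0000.
        Var[R] = 2*n_A*n_B*(2*n_A*n_B - n_A - n_B) / ((n_A+n_B)^2 * (n_A+n_B-1)) = 4320/1584 = 2.7273.
        SD[R] = 1.6514.
Step 4: Continuity-corrected z = (R + 0.5 - E[R]) / SD[R] = (5 + 0.5 - 7.0000) / 1.6514 = -0.9083.
Step 5: Two-sided p-value via normal approximation = 2*(1 - Phi(|z|)) = 0.363722.
Step 6: alpha = 0.05. fail to reject H0.

R = 5, z = -0.9083, p = 0.363722, fail to reject H0.


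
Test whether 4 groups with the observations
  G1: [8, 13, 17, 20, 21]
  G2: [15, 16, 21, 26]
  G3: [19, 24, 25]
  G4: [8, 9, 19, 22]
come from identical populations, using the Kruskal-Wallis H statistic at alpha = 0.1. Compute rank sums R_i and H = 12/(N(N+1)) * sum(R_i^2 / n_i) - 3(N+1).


Step 1: Combine all N = 16 observations and assign midranks.
sorted (value, group, rank): (8,G1,1.5), (8,G4,1.5), (9,G4,3), (13,G1,4), (15,G2,5), (16,G2,6), (17,G1,7), (19,G3,8.5), (19,G4,8.5), (20,G1,10), (21,G1,11.5), (21,G2,11.5), (22,G4,13), (24,G3,14), (25,G3,15), (26,G2,16)
Step 2: Sum ranks within each group.
R_1 = 34 (n_1 = 5)
R_2 = 38.5 (n_2 = 4)
R_3 = 37.5 (n_3 = 3)
R_4 = 26 (n_4 = 4)
Step 3: H = 12/(N(N+1)) * sum(R_i^2/n_i) - 3(N+1)
     = 12/(16*17) * (34^2/5 + 38.5^2/4 + 37.5^2/3 + 26^2/4) - 3*17
     = 0.044118 * 1239.51 - 51
     = 3.684375.
Step 4: Ties present; correction factor C = 1 - 18/(16^3 - 16) = 0.995588. Corrected H = 3.684375 / 0.995588 = 3.700702.
Step 5: Under H0, H ~ chi^2(3); p-value = 0.295649.
Step 6: alpha = 0.1. fail to reject H0.

H = 3.7007, df = 3, p = 0.295649, fail to reject H0.


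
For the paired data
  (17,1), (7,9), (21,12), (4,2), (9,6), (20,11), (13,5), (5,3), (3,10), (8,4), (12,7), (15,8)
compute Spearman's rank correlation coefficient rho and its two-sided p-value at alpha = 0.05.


Step 1: Rank x and y separately (midranks; no ties here).
rank(x): 17->10, 7->4, 21->12, 4->2, 9->6, 20->11, 13->8, 5->3, 3->1, 8->5, 12->7, 15->9
rank(y): 1->1, 9->9, 12->12, 2->2, 6->6, 11->11, 5->5, 3->3, 10->10, 4->4, 7->7, 8->8
Step 2: d_i = R_x(i) - R_y(i); compute d_i^2.
  (10-1)^2=81, (4-9)^2=25, (12-12)^2=0, (2-2)^2=0, (6-6)^2=0, (11-11)^2=0, (8-5)^2=9, (3-3)^2=0, (1-10)^2=81, (5-4)^2=1, (7-7)^2=0, (9-8)^2=1
sum(d^2) = 198.
Step 3: rho = 1 - 6*198 / (12*(12^2 - 1)) = 1 - 1188/1716 = 0.307692.
Step 4: Under H0, t = rho * sqrt((n-2)/(1-rho^2)) = 1.0226 ~ t(10).
Step 5: Two-sided p-value from the t-distribution with 10 df = 0.330589.
Step 6: alpha = 0.05. fail to reject H0.

rho = 0.3077, p = 0.330589, fail to reject H0 at alpha = 0.05.


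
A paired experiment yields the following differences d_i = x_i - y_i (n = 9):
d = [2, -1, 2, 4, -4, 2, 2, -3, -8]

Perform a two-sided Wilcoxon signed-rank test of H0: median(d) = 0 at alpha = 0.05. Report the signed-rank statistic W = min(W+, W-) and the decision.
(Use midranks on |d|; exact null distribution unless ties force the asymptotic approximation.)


Step 1: Drop any zero differences (none here) and take |d_i|.
|d| = [2, 1, 2, 4, 4, 2, 2, 3, 8]
Step 2: Midrank |d_i| (ties get averaged ranks).
ranks: |2|->3.5, |1|->1, |2|->3.5, |4|->7.5, |4|->7.5, |2|->3.5, |2|->3.5, |3|->6, |8|->9
Step 3: Attach original signs; sum ranks with positive sign and with negative sign.
W+ = 3.5 + 3.5 + 7.5 + 3.5 + 3.5 = 21.5
W- = 1 + 7.5 + 6 + 9 = 23.5
(Check: W+ + W- = 45 should equal n(n+1)/2 = 45.)
Step 4: Test statistic W = min(W+, W-) = 21.5.
Step 5: Ties in |d|, so use the tie-corrected normal approximation.
        E[W] = n(n+1)/4 = 9*10/4 = 22.5.
        Tie groups: |d|=2 (t=4), |d|=4 (t=2); sum(t^3 - t) = 66.
        Var[W] = n(n+1)(2n+1)/24 - sum(t^3-t)/48 = 1710/24 - 66/48 = 69.875.
        z = (W - E[W]) / sqrt(Var[W]) = (21.5 - 22.5) / 8.3591 = -0.1196.
        Two-sided p = 2*Phi(z) = 0.904776.
Step 6: alpha = 0.05. fail to reject H0.

W+ = 21.5, W- = 23.5, W = min = 21.5, p = 0.904776, fail to reject H0.


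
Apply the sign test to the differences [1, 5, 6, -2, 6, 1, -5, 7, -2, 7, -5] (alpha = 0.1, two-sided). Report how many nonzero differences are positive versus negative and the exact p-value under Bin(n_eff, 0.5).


Step 1: Discard zero differences. Original n = 11; n_eff = number of nonzero differences = 11.
Nonzero differences (with sign): +1, +5, +6, -2, +6, +1, -5, +7, -2, +7, -5
Step 2: Count signs: positive = 7, negative = 4.
Step 3: Under H0: P(positive) = 0.5, so the number of positives S ~ Bin(11, 0.5).
Step 4: Two-sided exact p-value = sum of Bin(11,0.5) probabilities at or below the observed probability = 0.548828.
Step 5: alpha = 0.1. fail to reject H0.

n_eff = 11, pos = 7, neg = 4, p = 0.548828, fail to reject H0.


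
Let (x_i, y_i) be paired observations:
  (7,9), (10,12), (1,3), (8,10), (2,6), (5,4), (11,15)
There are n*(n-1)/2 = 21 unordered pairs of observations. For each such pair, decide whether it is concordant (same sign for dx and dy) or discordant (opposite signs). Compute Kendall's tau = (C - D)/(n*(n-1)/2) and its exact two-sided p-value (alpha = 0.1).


Step 1: Enumerate the 21 unordered pairs (i,j) with i<j and classify each by sign(x_j-x_i) * sign(y_j-y_i).
  (1,2):dx=+3,dy=+3->C; (1,3):dx=-6,dy=-6->C; (1,4):dx=+1,dy=+1->C; (1,5):dx=-5,dy=-3->C
  (1,6):dx=-2,dy=-5->C; (1,7):dx=+4,dy=+6->C; (2,3):dx=-9,dy=-9->C; (2,4):dx=-2,dy=-2->C
  (2,5):dx=-8,dy=-6->C; (2,6):dx=-5,dy=-8->C; (2,7):dx=+1,dy=+3->C; (3,4):dx=+7,dy=+7->C
  (3,5):dx=+1,dy=+3->C; (3,6):dx=+4,dy=+1->C; (3,7):dx=+10,dy=+12->C; (4,5):dx=-6,dy=-4->C
  (4,6):dx=-3,dy=-6->C; (4,7):dx=+3,dy=+5->C; (5,6):dx=+3,dy=-2->D; (5,7):dx=+9,dy=+9->C
  (6,7):dx=+6,dy=+11->C
Step 2: C = 20, D = 1, total pairs = 21.
Step 3: tau = (C - D)/(n(n-1)/2) = (20 - 1)/21 = 0.904762.
Step 4: Exact two-sided p-value (enumerate n! = 5040 permutations of y under H0): p = 0.002778.
Step 5: alpha = 0.1. reject H0.

tau_b = 0.9048 (C=20, D=1), p = 0.002778, reject H0.


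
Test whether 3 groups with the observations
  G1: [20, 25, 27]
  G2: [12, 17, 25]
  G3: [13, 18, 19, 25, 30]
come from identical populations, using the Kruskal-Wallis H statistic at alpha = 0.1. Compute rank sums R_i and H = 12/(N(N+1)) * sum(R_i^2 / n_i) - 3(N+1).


Step 1: Combine all N = 11 observations and assign midranks.
sorted (value, group, rank): (12,G2,1), (13,G3,2), (17,G2,3), (18,G3,4), (19,G3,5), (20,G1,6), (25,G1,8), (25,G2,8), (25,G3,8), (27,G1,10), (30,G3,11)
Step 2: Sum ranks within each group.
R_1 = 24 (n_1 = 3)
R_2 = 12 (n_2 = 3)
R_3 = 30 (n_3 = 5)
Step 3: H = 12/(N(N+1)) * sum(R_i^2/n_i) - 3(N+1)
     = 12/(11*12) * (24^2/3 + 12^2/3 + 30^2/5) - 3*12
     = 0.090909 * 420 - 36
     = 2.181818.
Step 4: Ties present; correction factor C = 1 - 24/(11^3 - 11) = 0.981818. Corrected H = 2.181818 / 0.981818 = 2.222222.
Step 5: Under H0, H ~ chi^2(2); p-value = 0.329193.
Step 6: alpha = 0.1. fail to reject H0.

H = 2.2222, df = 2, p = 0.329193, fail to reject H0.


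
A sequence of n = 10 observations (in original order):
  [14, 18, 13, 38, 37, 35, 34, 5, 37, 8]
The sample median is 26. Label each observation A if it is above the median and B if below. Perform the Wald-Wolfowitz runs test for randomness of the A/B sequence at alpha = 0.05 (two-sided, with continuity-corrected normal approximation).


Step 1: Compute median = 26; label A = above, B = below.
Labels in order: BBBAAAABAB  (n_A = 5, n_B = 5)
Step 2: Count runs R = 5.
Step 3: Under H0 (random ordering), E[R] = 2*n_A*n_B/(n_A+n_B) + 1 = 2*5*5/10 + 1 = 6.0000.
        Var[R] = 2*n_A*n_B*(2*n_A*n_B - n_A - n_B) / ((n_A+n_B)^2 * (n_A+n_B-1)) = 2000/900 = 2.2222.
        SD[R] = 1.4907.
Step 4: Continuity-corrected z = (R + 0.5 - E[R]) / SD[R] = (5 + 0.5 - 6.0000) / 1.4907 = -0.3354.
Step 5: Two-sided p-value via normal approximation = 2*(1 - Phi(|z|)) = 0.737316.
Step 6: alpha = 0.05. fail to reject H0.

R = 5, z = -0.3354, p = 0.737316, fail to reject H0.


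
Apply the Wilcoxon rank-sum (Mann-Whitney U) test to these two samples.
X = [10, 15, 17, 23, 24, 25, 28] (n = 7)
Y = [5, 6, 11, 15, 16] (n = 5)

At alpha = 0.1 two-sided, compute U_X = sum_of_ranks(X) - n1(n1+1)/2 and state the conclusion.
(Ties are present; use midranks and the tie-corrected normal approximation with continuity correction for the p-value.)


Step 1: Combine and sort all 12 observations; assign midranks.
sorted (value, group): (5,Y), (6,Y), (10,X), (11,Y), (15,X), (15,Y), (16,Y), (17,X), (23,X), (24,X), (25,X), (28,X)
ranks: 5->1, 6->2, 10->3, 11->4, 15->5.5, 15->5.5, 16->7, 17->8, 23->9, 24->10, 25->11, 28->12
Step 2: Rank sum for X: R1 = 3 + 5.5 + 8 + 9 + 10 + 11 + 12 = 58.5.
Step 3: U_X = R1 - n1(n1+1)/2 = 58.5 - 7*8/2 = 58.5 - 28 = 30.5.
       U_Y = n1*n2 - U_X = 35 - 30.5 = 4.5.
Step 4: Ties are present, so use the tie-corrected normal approximation (with continuity correction) for the p-value.
Step 5: p-value = 0.041997; compare to alpha = 0.1. reject H0.

U_X = 30.5, p = 0.041997, reject H0 at alpha = 0.1.


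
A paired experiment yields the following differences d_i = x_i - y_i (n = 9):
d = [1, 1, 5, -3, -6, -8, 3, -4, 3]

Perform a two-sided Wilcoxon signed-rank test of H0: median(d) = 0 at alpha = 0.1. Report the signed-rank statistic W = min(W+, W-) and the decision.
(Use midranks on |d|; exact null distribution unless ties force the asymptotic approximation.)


Step 1: Drop any zero differences (none here) and take |d_i|.
|d| = [1, 1, 5, 3, 6, 8, 3, 4, 3]
Step 2: Midrank |d_i| (ties get averaged ranks).
ranks: |1|->1.5, |1|->1.5, |5|->7, |3|->4, |6|->8, |8|->9, |3|->4, |4|->6, |3|->4
Step 3: Attach original signs; sum ranks with positive sign and with negative sign.
W+ = 1.5 + 1.5 + 7 + 4 + 4 = 18
W- = 4 + 8 + 9 + 6 = 27
(Check: W+ + W- = 45 should equal n(n+1)/2 = 45.)
Step 4: Test statistic W = min(W+, W-) = 18.
Step 5: Ties in |d|, so use the tie-corrected normal approximation.
        E[W] = n(n+1)/4 = 9*10/4 = 22.5.
        Tie groups: |d|=1 (t=2), |d|=3 (t=3); sum(t^3 - t) = 30.
        Var[W] = n(n+1)(2n+1)/24 - sum(t^3-t)/48 = 1710/24 - 30/48 = 70.625.
        z = (W - E[W]) / sqrt(Var[W]) = (18 - 22.5) / 8.4039 = -0.5355.
        Two-sided p = 2*Phi(z) = 0.592326.
Step 6: alpha = 0.1. fail to reject H0.

W+ = 18, W- = 27, W = min = 18, p = 0.592326, fail to reject H0.


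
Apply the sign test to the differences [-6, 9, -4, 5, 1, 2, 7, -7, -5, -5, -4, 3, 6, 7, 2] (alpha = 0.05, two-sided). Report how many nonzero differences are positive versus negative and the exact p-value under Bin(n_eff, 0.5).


Step 1: Discard zero differences. Original n = 15; n_eff = number of nonzero differences = 15.
Nonzero differences (with sign): -6, +9, -4, +5, +1, +2, +7, -7, -5, -5, -4, +3, +6, +7, +2
Step 2: Count signs: positive = 9, negative = 6.
Step 3: Under H0: P(positive) = 0.5, so the number of positives S ~ Bin(15, 0.5).
Step 4: Two-sided exact p-value = sum of Bin(15,0.5) probabilities at or below the observed probability = 0.607239.
Step 5: alpha = 0.05. fail to reject H0.

n_eff = 15, pos = 9, neg = 6, p = 0.607239, fail to reject H0.


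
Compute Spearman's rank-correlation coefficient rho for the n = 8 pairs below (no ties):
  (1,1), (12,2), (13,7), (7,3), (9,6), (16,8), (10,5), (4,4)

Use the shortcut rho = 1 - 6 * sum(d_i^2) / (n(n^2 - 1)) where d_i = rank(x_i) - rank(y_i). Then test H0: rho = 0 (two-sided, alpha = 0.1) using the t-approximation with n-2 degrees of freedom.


Step 1: Rank x and y separately (midranks; no ties here).
rank(x): 1->1, 12->6, 13->7, 7->3, 9->4, 16->8, 10->5, 4->2
rank(y): 1->1, 2->2, 7->7, 3->3, 6->6, 8->8, 5->5, 4->4
Step 2: d_i = R_x(i) - R_y(i); compute d_i^2.
  (1-1)^2=0, (6-2)^2=16, (7-7)^2=0, (3-3)^2=0, (4-6)^2=4, (8-8)^2=0, (5-5)^2=0, (2-4)^2=4
sum(d^2) = 24.
Step 3: rho = 1 - 6*24 / (8*(8^2 - 1)) = 1 - 144/504 = 0.714286.
Step 4: Under H0, t = rho * sqrt((n-2)/(1-rho^2)) = 2.5000 ~ t(6).
Step 5: Two-sided p-value from the t-distribution with 6 df = 0.046528.
Step 6: alpha = 0.1. reject H0.

rho = 0.7143, p = 0.046528, reject H0 at alpha = 0.1.


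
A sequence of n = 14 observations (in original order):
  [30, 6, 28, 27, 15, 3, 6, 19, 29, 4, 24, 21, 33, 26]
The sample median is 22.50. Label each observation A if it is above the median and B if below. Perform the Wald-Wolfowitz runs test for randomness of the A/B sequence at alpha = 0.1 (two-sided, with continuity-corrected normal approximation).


Step 1: Compute median = 22.50; label A = above, B = below.
Labels in order: ABAABBBBABABAA  (n_A = 7, n_B = 7)
Step 2: Count runs R = 9.
Step 3: Under H0 (random ordering), E[R] = 2*n_A*n_B/(n_A+n_B) + 1 = 2*7*7/14 + 1 = 8.0000.
        Var[R] = 2*n_A*n_B*(2*n_A*n_B - n_A - n_B) / ((n_A+n_B)^2 * (n_A+n_B-1)) = 8232/2548 = 3.2308.
        SD[R] = 1.7974.
Step 4: Continuity-corrected z = (R - 0.5 - E[R]) / SD[R] = (9 - 0.5 - 8.0000) / 1.7974 = 0.2782.
Step 5: Two-sided p-value via normal approximation = 2*(1 - Phi(|z|)) = 0.780879.
Step 6: alpha = 0.1. fail to reject H0.

R = 9, z = 0.2782, p = 0.780879, fail to reject H0.


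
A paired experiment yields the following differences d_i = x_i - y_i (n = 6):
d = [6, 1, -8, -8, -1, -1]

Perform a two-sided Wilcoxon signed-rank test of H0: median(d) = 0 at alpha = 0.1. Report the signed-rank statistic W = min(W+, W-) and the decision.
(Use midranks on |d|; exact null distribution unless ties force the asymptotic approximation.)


Step 1: Drop any zero differences (none here) and take |d_i|.
|d| = [6, 1, 8, 8, 1, 1]
Step 2: Midrank |d_i| (ties get averaged ranks).
ranks: |6|->4, |1|->2, |8|->5.5, |8|->5.5, |1|->2, |1|->2
Step 3: Attach original signs; sum ranks with positive sign and with negative sign.
W+ = 4 + 2 = 6
W- = 5.5 + 5.5 + 2 + 2 = 15
(Check: W+ + W- = 21 should equal n(n+1)/2 = 21.)
Step 4: Test statistic W = min(W+, W-) = 6.
Step 5: Ties in |d|, so use the tie-corrected normal approximation.
        E[W] = n(n+1)/4 = 6*7/4 = 10.5.
        Tie groups: |d|=1 (t=3), |d|=8 (t=2); sum(t^3 - t) = 30.
        Var[W] = n(n+1)(2n+1)/24 - sum(t^3-t)/48 = 546/24 - 30/48 = 22.125.
        z = (W - E[W]) / sqrt(Var[W]) = (6 - 10.5) / 4.7037 = -0.9567.
        Two-sided p = 2*Phi(z) = 0.338724.
Step 6: alpha = 0.1. fail to reject H0.

W+ = 6, W- = 15, W = min = 6, p = 0.338724, fail to reject H0.


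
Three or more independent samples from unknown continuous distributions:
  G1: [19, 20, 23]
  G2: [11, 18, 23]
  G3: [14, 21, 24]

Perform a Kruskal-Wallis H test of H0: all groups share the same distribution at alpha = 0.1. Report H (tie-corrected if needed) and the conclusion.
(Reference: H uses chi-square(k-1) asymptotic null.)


Step 1: Combine all N = 9 observations and assign midranks.
sorted (value, group, rank): (11,G2,1), (14,G3,2), (18,G2,3), (19,G1,4), (20,G1,5), (21,G3,6), (23,G1,7.5), (23,G2,7.5), (24,G3,9)
Step 2: Sum ranks within each group.
R_1 = 16.5 (n_1 = 3)
R_2 = 11.5 (n_2 = 3)
R_3 = 17 (n_3 = 3)
Step 3: H = 12/(N(N+1)) * sum(R_i^2/n_i) - 3(N+1)
     = 12/(9*10) * (16.5^2/3 + 11.5^2/3 + 17^2/3) - 3*10
     = 0.133333 * 231.167 - 30
     = 0.822222.
Step 4: Ties present; correction factor C = 1 - 6/(9^3 - 9) = 0.991667. Corrected H = 0.822222 / 0.991667 = 0.829132.
Step 5: Under H0, H ~ chi^2(2); p-value = 0.660627.
Step 6: alpha = 0.1. fail to reject H0.

H = 0.8291, df = 2, p = 0.660627, fail to reject H0.


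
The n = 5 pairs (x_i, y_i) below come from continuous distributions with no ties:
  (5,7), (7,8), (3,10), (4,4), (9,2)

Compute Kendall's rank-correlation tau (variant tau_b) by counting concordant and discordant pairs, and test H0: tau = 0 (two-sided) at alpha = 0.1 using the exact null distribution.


Step 1: Enumerate the 10 unordered pairs (i,j) with i<j and classify each by sign(x_j-x_i) * sign(y_j-y_i).
  (1,2):dx=+2,dy=+1->C; (1,3):dx=-2,dy=+3->D; (1,4):dx=-1,dy=-3->C; (1,5):dx=+4,dy=-5->D
  (2,3):dx=-4,dy=+2->D; (2,4):dx=-3,dy=-4->C; (2,5):dx=+2,dy=-6->D; (3,4):dx=+1,dy=-6->D
  (3,5):dx=+6,dy=-8->D; (4,5):dx=+5,dy=-2->D
Step 2: C = 3, D = 7, total pairs = 10.
Step 3: tau = (C - D)/(n(n-1)/2) = (3 - 7)/10 = -0.400000.
Step 4: Exact two-sided p-value (enumerate n! = 120 permutations of y under H0): p = 0.483333.
Step 5: alpha = 0.1. fail to reject H0.

tau_b = -0.4000 (C=3, D=7), p = 0.483333, fail to reject H0.
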